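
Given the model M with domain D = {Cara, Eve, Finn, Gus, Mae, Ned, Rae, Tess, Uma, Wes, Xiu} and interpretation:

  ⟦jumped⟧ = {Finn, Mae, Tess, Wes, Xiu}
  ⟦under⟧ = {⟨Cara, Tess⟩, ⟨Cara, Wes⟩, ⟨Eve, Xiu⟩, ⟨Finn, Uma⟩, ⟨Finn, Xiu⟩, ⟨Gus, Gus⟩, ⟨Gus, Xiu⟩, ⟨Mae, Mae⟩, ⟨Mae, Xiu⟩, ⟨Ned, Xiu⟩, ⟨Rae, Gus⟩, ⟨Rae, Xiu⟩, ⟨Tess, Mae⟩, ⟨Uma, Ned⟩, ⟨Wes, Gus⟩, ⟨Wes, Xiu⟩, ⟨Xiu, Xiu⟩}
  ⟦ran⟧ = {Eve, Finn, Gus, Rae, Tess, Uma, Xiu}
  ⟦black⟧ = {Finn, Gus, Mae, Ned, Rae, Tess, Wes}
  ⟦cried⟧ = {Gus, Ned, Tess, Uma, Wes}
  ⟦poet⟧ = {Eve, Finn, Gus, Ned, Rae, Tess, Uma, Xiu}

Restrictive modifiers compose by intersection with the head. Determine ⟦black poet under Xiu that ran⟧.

{Finn, Gus, Rae}

⟦under Xiu⟧ = {x : ⟨x, Xiu⟩ ∈ ⟦under⟧} = {Eve, Finn, Gus, Mae, Ned, Rae, Wes, Xiu}
⟦that ran⟧ = ⟦ran⟧ = {Eve, Finn, Gus, Rae, Tess, Uma, Xiu}
⟦poet⟧ = {Eve, Finn, Gus, Ned, Rae, Tess, Uma, Xiu}
… ∩ ⟦under Xiu⟧ = {Eve, Finn, Gus, Ned, Rae, Tess, Uma, Xiu} ∩ {Eve, Finn, Gus, Mae, Ned, Rae, Wes, Xiu} = {Eve, Finn, Gus, Ned, Rae, Xiu}
… ∩ ⟦that ran⟧ = {Eve, Finn, Gus, Ned, Rae, Xiu} ∩ {Eve, Finn, Gus, Rae, Tess, Uma, Xiu} = {Eve, Finn, Gus, Rae, Xiu}
… ∩ ⟦black⟧ = {Eve, Finn, Gus, Rae, Xiu} ∩ {Finn, Gus, Mae, Ned, Rae, Tess, Wes} = {Finn, Gus, Rae}
So ⟦black poet under Xiu that ran⟧ = {Finn, Gus, Rae}.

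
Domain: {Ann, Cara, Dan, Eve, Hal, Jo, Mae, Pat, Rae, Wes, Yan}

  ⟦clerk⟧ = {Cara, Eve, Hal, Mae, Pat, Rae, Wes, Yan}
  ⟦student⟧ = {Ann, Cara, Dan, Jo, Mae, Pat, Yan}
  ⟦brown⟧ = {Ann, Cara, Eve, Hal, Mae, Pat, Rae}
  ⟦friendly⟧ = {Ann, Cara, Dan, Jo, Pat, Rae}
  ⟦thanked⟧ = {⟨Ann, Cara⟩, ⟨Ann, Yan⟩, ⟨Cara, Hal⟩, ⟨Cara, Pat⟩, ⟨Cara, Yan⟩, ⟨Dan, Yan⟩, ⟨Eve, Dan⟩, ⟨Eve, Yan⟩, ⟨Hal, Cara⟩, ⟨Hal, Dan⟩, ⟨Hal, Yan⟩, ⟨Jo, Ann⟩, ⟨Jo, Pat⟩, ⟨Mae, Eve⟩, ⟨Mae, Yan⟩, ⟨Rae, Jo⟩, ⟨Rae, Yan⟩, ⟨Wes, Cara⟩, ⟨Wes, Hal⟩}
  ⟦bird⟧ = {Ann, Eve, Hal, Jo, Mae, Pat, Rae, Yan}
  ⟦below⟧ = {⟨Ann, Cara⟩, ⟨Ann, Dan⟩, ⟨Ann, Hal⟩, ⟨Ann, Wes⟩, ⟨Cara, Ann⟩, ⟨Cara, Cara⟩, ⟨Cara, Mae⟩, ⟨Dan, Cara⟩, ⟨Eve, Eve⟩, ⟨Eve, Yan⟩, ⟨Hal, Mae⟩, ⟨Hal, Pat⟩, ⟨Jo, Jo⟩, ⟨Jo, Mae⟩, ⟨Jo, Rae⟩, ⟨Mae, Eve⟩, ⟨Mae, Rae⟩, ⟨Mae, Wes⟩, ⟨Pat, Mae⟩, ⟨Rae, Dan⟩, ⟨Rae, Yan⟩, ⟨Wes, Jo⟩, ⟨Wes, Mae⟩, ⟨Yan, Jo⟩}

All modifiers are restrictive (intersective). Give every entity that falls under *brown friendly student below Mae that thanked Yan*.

{Cara}

⟦below Mae⟧ = {x : ⟨x, Mae⟩ ∈ ⟦below⟧} = {Cara, Hal, Jo, Pat, Wes}
⟦that thanked Yan⟧ = {x : ⟨x, Yan⟩ ∈ ⟦thanked⟧} = {Ann, Cara, Dan, Eve, Hal, Mae, Rae}
⟦student⟧ = {Ann, Cara, Dan, Jo, Mae, Pat, Yan}
… ∩ ⟦below Mae⟧ = {Ann, Cara, Dan, Jo, Mae, Pat, Yan} ∩ {Cara, Hal, Jo, Pat, Wes} = {Cara, Jo, Pat}
… ∩ ⟦that thanked Yan⟧ = {Cara, Jo, Pat} ∩ {Ann, Cara, Dan, Eve, Hal, Mae, Rae} = {Cara}
… ∩ ⟦brown⟧ = {Cara} ∩ {Ann, Cara, Eve, Hal, Mae, Pat, Rae} = {Cara}
… ∩ ⟦friendly⟧ = {Cara} ∩ {Ann, Cara, Dan, Jo, Pat, Rae} = {Cara}
So ⟦brown friendly student below Mae that thanked Yan⟧ = {Cara}.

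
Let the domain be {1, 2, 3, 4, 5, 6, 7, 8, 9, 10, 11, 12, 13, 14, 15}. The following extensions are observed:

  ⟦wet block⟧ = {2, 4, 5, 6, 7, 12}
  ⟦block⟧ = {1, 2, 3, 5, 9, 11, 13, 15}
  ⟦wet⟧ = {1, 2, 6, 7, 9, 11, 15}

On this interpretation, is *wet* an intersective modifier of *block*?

⟦wet⟧ ∩ ⟦block⟧ = {1, 2, 6, 7, 9, 11, 15} ∩ {1, 2, 3, 5, 9, 11, 13, 15} = {1, 2, 9, 11, 15}
Observed ⟦wet block⟧ = {2, 4, 5, 6, 7, 12}.
These differ, so the modifier is not intersective in this model.

no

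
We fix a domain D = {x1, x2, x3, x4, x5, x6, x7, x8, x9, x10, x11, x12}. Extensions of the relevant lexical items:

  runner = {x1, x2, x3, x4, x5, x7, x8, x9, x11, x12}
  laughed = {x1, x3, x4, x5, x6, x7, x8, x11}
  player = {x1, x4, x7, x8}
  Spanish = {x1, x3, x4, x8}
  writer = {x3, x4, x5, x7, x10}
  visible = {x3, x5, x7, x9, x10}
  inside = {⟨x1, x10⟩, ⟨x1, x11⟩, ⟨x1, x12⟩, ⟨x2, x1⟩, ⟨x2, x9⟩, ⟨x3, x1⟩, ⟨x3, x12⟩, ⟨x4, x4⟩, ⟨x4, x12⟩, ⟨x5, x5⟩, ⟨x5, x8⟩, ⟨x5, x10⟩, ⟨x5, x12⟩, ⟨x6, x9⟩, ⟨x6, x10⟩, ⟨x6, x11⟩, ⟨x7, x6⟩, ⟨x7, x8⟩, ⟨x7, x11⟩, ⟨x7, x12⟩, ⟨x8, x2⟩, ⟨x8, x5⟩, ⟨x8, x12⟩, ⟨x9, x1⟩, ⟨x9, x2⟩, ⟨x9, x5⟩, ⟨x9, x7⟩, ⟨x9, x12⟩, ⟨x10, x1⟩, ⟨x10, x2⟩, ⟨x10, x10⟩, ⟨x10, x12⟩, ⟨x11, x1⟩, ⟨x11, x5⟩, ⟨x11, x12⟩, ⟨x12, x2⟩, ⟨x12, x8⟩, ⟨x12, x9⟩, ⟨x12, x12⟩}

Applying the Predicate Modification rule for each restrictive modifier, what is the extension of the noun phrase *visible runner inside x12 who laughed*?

{x3, x5, x7}

⟦inside x12⟧ = {x : ⟨x, x12⟩ ∈ ⟦inside⟧} = {x1, x3, x4, x5, x7, x8, x9, x10, x11, x12}
⟦who laughed⟧ = ⟦laughed⟧ = {x1, x3, x4, x5, x6, x7, x8, x11}
⟦runner⟧ = {x1, x2, x3, x4, x5, x7, x8, x9, x11, x12}
… ∩ ⟦inside x12⟧ = {x1, x2, x3, x4, x5, x7, x8, x9, x11, x12} ∩ {x1, x3, x4, x5, x7, x8, x9, x10, x11, x12} = {x1, x3, x4, x5, x7, x8, x9, x11, x12}
… ∩ ⟦who laughed⟧ = {x1, x3, x4, x5, x7, x8, x9, x11, x12} ∩ {x1, x3, x4, x5, x6, x7, x8, x11} = {x1, x3, x4, x5, x7, x8, x11}
… ∩ ⟦visible⟧ = {x1, x3, x4, x5, x7, x8, x11} ∩ {x3, x5, x7, x9, x10} = {x3, x5, x7}
So ⟦visible runner inside x12 who laughed⟧ = {x3, x5, x7}.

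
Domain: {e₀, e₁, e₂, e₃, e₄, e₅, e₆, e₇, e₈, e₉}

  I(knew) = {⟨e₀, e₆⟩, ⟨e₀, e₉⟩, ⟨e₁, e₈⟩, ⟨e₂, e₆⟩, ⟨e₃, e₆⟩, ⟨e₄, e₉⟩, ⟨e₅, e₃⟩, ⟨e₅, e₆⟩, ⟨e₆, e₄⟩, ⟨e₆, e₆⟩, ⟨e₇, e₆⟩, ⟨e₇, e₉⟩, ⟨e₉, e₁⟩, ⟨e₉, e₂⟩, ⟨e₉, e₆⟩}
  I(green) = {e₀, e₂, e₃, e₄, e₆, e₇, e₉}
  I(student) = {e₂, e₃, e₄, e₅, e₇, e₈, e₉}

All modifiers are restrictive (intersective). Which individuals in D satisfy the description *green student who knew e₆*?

⟦who knew e₆⟧ = {x : ⟨x, e₆⟩ ∈ ⟦knew⟧} = {e₀, e₂, e₃, e₅, e₆, e₇, e₉}
⟦student⟧ = {e₂, e₃, e₄, e₅, e₇, e₈, e₉}
… ∩ ⟦who knew e₆⟧ = {e₂, e₃, e₄, e₅, e₇, e₈, e₉} ∩ {e₀, e₂, e₃, e₅, e₆, e₇, e₉} = {e₂, e₃, e₅, e₇, e₉}
… ∩ ⟦green⟧ = {e₂, e₃, e₅, e₇, e₉} ∩ {e₀, e₂, e₃, e₄, e₆, e₇, e₉} = {e₂, e₃, e₇, e₉}
So ⟦green student who knew e₆⟧ = {e₂, e₃, e₇, e₉}.

{e₂, e₃, e₇, e₉}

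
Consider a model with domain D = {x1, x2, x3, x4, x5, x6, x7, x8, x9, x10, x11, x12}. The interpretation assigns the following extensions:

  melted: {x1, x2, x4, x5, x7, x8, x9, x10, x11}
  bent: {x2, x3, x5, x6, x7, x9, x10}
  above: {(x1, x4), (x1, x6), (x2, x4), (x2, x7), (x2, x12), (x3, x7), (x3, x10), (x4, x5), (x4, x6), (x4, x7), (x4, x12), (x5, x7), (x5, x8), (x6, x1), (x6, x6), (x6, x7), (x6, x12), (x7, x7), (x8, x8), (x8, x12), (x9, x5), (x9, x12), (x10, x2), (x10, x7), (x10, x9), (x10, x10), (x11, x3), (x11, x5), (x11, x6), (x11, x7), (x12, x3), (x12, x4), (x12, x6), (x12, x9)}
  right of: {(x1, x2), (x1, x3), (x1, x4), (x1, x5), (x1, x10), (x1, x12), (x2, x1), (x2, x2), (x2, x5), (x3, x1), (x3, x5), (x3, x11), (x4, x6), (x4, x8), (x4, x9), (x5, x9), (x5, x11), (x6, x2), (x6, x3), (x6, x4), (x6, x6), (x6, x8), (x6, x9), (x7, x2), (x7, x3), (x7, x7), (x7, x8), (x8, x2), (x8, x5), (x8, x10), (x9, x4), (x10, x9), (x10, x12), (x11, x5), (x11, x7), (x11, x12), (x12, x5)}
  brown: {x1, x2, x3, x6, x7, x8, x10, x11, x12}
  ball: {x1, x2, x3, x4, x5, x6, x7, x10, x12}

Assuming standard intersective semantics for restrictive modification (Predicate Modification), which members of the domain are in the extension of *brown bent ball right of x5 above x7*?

⟦right of x5⟧ = {x : ⟨x, x5⟩ ∈ ⟦right of⟧} = {x1, x2, x3, x8, x11, x12}
⟦above x7⟧ = {x : ⟨x, x7⟩ ∈ ⟦above⟧} = {x2, x3, x4, x5, x6, x7, x10, x11}
⟦ball⟧ = {x1, x2, x3, x4, x5, x6, x7, x10, x12}
… ∩ ⟦right of x5⟧ = {x1, x2, x3, x4, x5, x6, x7, x10, x12} ∩ {x1, x2, x3, x8, x11, x12} = {x1, x2, x3, x12}
… ∩ ⟦above x7⟧ = {x1, x2, x3, x12} ∩ {x2, x3, x4, x5, x6, x7, x10, x11} = {x2, x3}
… ∩ ⟦brown⟧ = {x2, x3} ∩ {x1, x2, x3, x6, x7, x8, x10, x11, x12} = {x2, x3}
… ∩ ⟦bent⟧ = {x2, x3} ∩ {x2, x3, x5, x6, x7, x9, x10} = {x2, x3}
So ⟦brown bent ball right of x5 above x7⟧ = {x2, x3}.

{x2, x3}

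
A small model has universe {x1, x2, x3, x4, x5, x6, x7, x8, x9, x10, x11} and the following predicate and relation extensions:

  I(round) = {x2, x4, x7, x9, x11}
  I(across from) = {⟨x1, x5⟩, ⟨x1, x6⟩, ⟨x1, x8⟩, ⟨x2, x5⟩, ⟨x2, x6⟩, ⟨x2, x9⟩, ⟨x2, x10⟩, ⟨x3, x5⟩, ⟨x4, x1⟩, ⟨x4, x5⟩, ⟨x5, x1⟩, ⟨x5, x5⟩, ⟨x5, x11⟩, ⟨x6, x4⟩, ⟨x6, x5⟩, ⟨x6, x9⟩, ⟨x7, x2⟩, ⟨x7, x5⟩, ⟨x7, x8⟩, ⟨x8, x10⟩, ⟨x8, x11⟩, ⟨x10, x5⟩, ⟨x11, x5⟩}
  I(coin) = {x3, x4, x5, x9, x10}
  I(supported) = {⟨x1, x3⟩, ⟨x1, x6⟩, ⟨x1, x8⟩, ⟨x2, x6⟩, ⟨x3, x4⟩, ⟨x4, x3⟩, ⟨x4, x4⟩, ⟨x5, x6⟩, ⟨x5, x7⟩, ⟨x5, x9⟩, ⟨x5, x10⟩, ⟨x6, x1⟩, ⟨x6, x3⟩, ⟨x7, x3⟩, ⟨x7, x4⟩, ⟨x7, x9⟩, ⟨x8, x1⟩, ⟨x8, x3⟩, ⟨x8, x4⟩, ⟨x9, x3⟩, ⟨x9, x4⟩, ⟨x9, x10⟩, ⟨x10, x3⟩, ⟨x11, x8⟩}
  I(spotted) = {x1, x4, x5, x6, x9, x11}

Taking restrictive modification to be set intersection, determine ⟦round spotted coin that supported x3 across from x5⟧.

⟦that supported x3⟧ = {x : ⟨x, x3⟩ ∈ ⟦supported⟧} = {x1, x4, x6, x7, x8, x9, x10}
⟦across from x5⟧ = {x : ⟨x, x5⟩ ∈ ⟦across from⟧} = {x1, x2, x3, x4, x5, x6, x7, x10, x11}
⟦coin⟧ = {x3, x4, x5, x9, x10}
… ∩ ⟦that supported x3⟧ = {x3, x4, x5, x9, x10} ∩ {x1, x4, x6, x7, x8, x9, x10} = {x4, x9, x10}
… ∩ ⟦across from x5⟧ = {x4, x9, x10} ∩ {x1, x2, x3, x4, x5, x6, x7, x10, x11} = {x4, x10}
… ∩ ⟦round⟧ = {x4, x10} ∩ {x2, x4, x7, x9, x11} = {x4}
… ∩ ⟦spotted⟧ = {x4} ∩ {x1, x4, x5, x6, x9, x11} = {x4}
So ⟦round spotted coin that supported x3 across from x5⟧ = {x4}.

{x4}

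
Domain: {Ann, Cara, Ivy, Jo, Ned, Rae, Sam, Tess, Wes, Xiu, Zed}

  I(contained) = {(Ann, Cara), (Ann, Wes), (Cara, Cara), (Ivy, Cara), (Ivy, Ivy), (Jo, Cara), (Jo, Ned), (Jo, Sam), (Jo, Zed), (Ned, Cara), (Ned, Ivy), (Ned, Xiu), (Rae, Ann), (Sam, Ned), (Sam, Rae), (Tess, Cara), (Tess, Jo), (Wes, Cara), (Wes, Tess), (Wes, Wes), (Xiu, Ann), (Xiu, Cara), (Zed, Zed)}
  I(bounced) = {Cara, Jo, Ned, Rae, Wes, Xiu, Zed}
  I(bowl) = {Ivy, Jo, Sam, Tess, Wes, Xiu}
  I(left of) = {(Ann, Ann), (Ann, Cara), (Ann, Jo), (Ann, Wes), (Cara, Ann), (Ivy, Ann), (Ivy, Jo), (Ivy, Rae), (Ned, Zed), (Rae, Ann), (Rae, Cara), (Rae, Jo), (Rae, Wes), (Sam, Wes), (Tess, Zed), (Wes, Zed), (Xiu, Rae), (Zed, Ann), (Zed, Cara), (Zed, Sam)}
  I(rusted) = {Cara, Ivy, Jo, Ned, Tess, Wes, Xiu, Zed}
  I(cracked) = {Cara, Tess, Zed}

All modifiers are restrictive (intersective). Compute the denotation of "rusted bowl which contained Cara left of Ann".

{Ivy}

⟦which contained Cara⟧ = {x : ⟨x, Cara⟩ ∈ ⟦contained⟧} = {Ann, Cara, Ivy, Jo, Ned, Tess, Wes, Xiu}
⟦left of Ann⟧ = {x : ⟨x, Ann⟩ ∈ ⟦left of⟧} = {Ann, Cara, Ivy, Rae, Zed}
⟦bowl⟧ = {Ivy, Jo, Sam, Tess, Wes, Xiu}
… ∩ ⟦which contained Cara⟧ = {Ivy, Jo, Sam, Tess, Wes, Xiu} ∩ {Ann, Cara, Ivy, Jo, Ned, Tess, Wes, Xiu} = {Ivy, Jo, Tess, Wes, Xiu}
… ∩ ⟦left of Ann⟧ = {Ivy, Jo, Tess, Wes, Xiu} ∩ {Ann, Cara, Ivy, Rae, Zed} = {Ivy}
… ∩ ⟦rusted⟧ = {Ivy} ∩ {Cara, Ivy, Jo, Ned, Tess, Wes, Xiu, Zed} = {Ivy}
So ⟦rusted bowl which contained Cara left of Ann⟧ = {Ivy}.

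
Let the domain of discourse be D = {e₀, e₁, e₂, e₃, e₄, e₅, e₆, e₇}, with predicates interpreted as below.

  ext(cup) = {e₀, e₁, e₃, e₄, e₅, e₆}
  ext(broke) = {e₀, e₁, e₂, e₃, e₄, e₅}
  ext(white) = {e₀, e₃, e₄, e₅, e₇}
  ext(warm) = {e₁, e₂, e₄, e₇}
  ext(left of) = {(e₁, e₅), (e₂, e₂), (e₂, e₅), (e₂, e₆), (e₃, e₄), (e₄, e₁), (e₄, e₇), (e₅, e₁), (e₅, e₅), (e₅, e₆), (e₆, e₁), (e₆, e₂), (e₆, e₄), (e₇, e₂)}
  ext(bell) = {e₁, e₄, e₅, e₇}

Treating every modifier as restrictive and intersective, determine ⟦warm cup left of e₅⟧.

⟦left of e₅⟧ = {x : ⟨x, e₅⟩ ∈ ⟦left of⟧} = {e₁, e₂, e₅}
⟦cup⟧ = {e₀, e₁, e₃, e₄, e₅, e₆}
… ∩ ⟦left of e₅⟧ = {e₀, e₁, e₃, e₄, e₅, e₆} ∩ {e₁, e₂, e₅} = {e₁, e₅}
… ∩ ⟦warm⟧ = {e₁, e₅} ∩ {e₁, e₂, e₄, e₇} = {e₁}
So ⟦warm cup left of e₅⟧ = {e₁}.

{e₁}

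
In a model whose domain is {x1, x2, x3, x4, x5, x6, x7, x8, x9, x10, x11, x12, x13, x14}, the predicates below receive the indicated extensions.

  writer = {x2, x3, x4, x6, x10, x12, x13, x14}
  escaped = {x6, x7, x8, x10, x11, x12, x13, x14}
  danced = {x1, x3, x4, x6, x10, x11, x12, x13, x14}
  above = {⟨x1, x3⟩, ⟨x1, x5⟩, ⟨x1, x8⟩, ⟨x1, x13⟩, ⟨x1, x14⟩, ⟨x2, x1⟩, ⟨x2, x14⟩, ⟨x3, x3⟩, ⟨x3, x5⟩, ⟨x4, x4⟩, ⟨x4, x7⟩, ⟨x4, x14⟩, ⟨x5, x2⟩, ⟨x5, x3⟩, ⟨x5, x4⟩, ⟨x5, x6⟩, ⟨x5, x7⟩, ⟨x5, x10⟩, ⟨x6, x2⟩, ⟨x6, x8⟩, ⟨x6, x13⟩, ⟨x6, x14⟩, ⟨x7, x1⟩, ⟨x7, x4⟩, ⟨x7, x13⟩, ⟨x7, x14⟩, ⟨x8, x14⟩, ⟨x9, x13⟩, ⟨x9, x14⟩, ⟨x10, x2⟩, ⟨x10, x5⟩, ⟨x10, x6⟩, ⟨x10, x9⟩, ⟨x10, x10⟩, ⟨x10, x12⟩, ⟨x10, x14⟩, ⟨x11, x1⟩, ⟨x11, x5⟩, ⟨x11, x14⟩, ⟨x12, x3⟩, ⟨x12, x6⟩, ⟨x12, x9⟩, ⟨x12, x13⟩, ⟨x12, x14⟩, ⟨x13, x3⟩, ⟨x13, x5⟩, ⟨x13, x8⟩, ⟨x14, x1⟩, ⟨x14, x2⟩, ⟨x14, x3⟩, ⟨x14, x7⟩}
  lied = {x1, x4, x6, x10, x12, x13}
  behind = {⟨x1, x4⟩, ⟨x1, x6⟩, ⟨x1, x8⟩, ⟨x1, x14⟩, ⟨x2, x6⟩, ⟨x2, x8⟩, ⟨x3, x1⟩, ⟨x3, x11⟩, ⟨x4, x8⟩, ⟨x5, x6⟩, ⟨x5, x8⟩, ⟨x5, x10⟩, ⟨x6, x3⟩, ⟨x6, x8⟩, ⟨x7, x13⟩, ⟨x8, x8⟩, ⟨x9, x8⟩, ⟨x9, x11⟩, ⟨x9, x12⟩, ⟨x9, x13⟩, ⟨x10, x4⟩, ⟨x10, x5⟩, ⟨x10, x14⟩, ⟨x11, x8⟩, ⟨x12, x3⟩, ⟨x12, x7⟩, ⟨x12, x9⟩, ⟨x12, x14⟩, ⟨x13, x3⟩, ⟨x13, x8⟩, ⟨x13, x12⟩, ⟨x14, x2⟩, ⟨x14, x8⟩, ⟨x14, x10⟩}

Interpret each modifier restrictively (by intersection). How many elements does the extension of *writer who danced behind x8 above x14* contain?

2

⟦who danced⟧ = ⟦danced⟧ = {x1, x3, x4, x6, x10, x11, x12, x13, x14}
⟦behind x8⟧ = {x : ⟨x, x8⟩ ∈ ⟦behind⟧} = {x1, x2, x4, x5, x6, x8, x9, x11, x13, x14}
⟦above x14⟧ = {x : ⟨x, x14⟩ ∈ ⟦above⟧} = {x1, x2, x4, x6, x7, x8, x9, x10, x11, x12}
⟦writer⟧ = {x2, x3, x4, x6, x10, x12, x13, x14}
… ∩ ⟦who danced⟧ = {x2, x3, x4, x6, x10, x12, x13, x14} ∩ {x1, x3, x4, x6, x10, x11, x12, x13, x14} = {x3, x4, x6, x10, x12, x13, x14}
… ∩ ⟦behind x8⟧ = {x3, x4, x6, x10, x12, x13, x14} ∩ {x1, x2, x4, x5, x6, x8, x9, x11, x13, x14} = {x4, x6, x13, x14}
… ∩ ⟦above x14⟧ = {x4, x6, x13, x14} ∩ {x1, x2, x4, x6, x7, x8, x9, x10, x11, x12} = {x4, x6}
⟦writer who danced behind x8 above x14⟧ = {x4, x6}, so the cardinality is 2.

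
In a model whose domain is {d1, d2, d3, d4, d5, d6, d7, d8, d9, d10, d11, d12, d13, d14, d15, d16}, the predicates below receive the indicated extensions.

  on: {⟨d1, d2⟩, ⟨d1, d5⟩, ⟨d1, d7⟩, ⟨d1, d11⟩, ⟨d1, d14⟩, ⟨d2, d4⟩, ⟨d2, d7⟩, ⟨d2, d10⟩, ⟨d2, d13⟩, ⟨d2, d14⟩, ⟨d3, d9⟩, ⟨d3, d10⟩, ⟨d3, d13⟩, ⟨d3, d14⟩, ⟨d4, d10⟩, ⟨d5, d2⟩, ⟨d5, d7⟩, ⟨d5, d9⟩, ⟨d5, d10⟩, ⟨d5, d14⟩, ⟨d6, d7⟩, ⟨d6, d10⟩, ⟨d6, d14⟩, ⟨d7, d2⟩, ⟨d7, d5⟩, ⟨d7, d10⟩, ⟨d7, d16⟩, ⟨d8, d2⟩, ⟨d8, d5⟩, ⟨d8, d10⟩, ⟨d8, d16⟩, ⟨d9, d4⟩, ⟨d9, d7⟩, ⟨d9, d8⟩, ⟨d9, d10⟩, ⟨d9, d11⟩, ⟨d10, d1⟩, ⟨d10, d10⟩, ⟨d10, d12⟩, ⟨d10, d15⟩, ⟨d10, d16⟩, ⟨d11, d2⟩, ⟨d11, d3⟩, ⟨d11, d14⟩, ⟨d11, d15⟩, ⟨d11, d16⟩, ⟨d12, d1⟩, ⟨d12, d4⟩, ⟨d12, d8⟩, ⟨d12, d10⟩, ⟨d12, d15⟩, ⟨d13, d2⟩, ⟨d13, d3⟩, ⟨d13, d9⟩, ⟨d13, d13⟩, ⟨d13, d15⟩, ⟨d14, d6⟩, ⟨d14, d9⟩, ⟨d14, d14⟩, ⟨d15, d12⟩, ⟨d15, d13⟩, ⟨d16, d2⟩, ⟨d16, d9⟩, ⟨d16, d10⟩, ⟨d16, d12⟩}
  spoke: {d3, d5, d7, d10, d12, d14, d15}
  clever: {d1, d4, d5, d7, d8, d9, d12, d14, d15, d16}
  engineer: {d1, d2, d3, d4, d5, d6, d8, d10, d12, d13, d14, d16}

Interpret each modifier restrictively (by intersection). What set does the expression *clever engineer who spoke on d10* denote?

⟦who spoke⟧ = ⟦spoke⟧ = {d3, d5, d7, d10, d12, d14, d15}
⟦on d10⟧ = {x : ⟨x, d10⟩ ∈ ⟦on⟧} = {d2, d3, d4, d5, d6, d7, d8, d9, d10, d12, d16}
⟦engineer⟧ = {d1, d2, d3, d4, d5, d6, d8, d10, d12, d13, d14, d16}
… ∩ ⟦who spoke⟧ = {d1, d2, d3, d4, d5, d6, d8, d10, d12, d13, d14, d16} ∩ {d3, d5, d7, d10, d12, d14, d15} = {d3, d5, d10, d12, d14}
… ∩ ⟦on d10⟧ = {d3, d5, d10, d12, d14} ∩ {d2, d3, d4, d5, d6, d7, d8, d9, d10, d12, d16} = {d3, d5, d10, d12}
… ∩ ⟦clever⟧ = {d3, d5, d10, d12} ∩ {d1, d4, d5, d7, d8, d9, d12, d14, d15, d16} = {d5, d12}
So ⟦clever engineer who spoke on d10⟧ = {d5, d12}.

{d5, d12}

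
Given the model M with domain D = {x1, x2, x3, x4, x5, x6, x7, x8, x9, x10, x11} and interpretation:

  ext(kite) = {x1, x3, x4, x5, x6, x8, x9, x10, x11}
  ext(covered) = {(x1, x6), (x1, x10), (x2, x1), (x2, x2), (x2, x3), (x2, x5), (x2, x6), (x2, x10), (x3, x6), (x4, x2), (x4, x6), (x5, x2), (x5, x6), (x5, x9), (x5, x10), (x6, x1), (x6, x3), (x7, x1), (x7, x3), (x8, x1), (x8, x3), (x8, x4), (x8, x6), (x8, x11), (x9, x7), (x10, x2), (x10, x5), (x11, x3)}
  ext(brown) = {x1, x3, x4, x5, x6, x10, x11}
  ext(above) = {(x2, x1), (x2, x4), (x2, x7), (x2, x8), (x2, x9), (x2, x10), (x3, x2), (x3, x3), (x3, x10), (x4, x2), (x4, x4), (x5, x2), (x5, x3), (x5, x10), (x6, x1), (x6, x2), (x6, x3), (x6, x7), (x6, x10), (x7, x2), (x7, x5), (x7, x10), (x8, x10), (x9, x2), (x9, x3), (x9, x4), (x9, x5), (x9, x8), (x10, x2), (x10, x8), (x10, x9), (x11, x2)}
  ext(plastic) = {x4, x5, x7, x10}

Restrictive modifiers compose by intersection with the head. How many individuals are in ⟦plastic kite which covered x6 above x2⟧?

⟦which covered x6⟧ = {x : ⟨x, x6⟩ ∈ ⟦covered⟧} = {x1, x2, x3, x4, x5, x8}
⟦above x2⟧ = {x : ⟨x, x2⟩ ∈ ⟦above⟧} = {x3, x4, x5, x6, x7, x9, x10, x11}
⟦kite⟧ = {x1, x3, x4, x5, x6, x8, x9, x10, x11}
… ∩ ⟦which covered x6⟧ = {x1, x3, x4, x5, x6, x8, x9, x10, x11} ∩ {x1, x2, x3, x4, x5, x8} = {x1, x3, x4, x5, x8}
… ∩ ⟦above x2⟧ = {x1, x3, x4, x5, x8} ∩ {x3, x4, x5, x6, x7, x9, x10, x11} = {x3, x4, x5}
… ∩ ⟦plastic⟧ = {x3, x4, x5} ∩ {x4, x5, x7, x10} = {x4, x5}
⟦plastic kite which covered x6 above x2⟧ = {x4, x5}, so the cardinality is 2.

2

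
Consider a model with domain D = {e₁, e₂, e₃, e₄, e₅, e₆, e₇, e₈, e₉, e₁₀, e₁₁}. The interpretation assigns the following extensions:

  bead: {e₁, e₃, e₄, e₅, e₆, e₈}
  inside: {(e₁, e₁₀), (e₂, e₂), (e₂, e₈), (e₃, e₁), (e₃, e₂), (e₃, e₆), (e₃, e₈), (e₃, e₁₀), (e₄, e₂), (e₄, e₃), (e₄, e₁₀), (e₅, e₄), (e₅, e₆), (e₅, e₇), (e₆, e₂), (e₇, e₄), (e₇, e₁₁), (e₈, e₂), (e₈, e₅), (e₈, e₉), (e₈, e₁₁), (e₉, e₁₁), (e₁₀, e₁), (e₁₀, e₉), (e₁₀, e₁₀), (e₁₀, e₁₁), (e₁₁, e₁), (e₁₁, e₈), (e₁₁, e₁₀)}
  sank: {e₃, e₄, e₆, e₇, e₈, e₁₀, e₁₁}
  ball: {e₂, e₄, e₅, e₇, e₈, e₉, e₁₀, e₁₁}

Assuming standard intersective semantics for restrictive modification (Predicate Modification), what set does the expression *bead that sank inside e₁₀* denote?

{e₃, e₄}

⟦that sank⟧ = ⟦sank⟧ = {e₃, e₄, e₆, e₇, e₈, e₁₀, e₁₁}
⟦inside e₁₀⟧ = {x : ⟨x, e₁₀⟩ ∈ ⟦inside⟧} = {e₁, e₃, e₄, e₁₀, e₁₁}
⟦bead⟧ = {e₁, e₃, e₄, e₅, e₆, e₈}
… ∩ ⟦that sank⟧ = {e₁, e₃, e₄, e₅, e₆, e₈} ∩ {e₃, e₄, e₆, e₇, e₈, e₁₀, e₁₁} = {e₃, e₄, e₆, e₈}
… ∩ ⟦inside e₁₀⟧ = {e₃, e₄, e₆, e₈} ∩ {e₁, e₃, e₄, e₁₀, e₁₁} = {e₃, e₄}
So ⟦bead that sank inside e₁₀⟧ = {e₃, e₄}.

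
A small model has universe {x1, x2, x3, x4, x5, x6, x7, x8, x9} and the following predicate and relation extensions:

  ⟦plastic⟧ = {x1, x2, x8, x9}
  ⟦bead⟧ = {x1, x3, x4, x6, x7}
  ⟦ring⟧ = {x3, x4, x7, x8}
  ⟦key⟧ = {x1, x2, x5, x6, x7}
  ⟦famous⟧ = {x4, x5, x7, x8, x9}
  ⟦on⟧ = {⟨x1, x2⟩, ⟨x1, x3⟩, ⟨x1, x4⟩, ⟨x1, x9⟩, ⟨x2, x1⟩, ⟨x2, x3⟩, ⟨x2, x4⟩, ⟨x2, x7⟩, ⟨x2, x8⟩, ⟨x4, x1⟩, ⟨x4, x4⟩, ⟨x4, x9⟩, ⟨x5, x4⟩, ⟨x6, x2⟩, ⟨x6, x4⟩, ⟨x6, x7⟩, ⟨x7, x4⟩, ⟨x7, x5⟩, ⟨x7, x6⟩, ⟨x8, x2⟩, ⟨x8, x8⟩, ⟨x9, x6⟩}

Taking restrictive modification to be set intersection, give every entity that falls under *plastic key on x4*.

⟦on x4⟧ = {x : ⟨x, x4⟩ ∈ ⟦on⟧} = {x1, x2, x4, x5, x6, x7}
⟦key⟧ = {x1, x2, x5, x6, x7}
… ∩ ⟦on x4⟧ = {x1, x2, x5, x6, x7} ∩ {x1, x2, x4, x5, x6, x7} = {x1, x2, x5, x6, x7}
… ∩ ⟦plastic⟧ = {x1, x2, x5, x6, x7} ∩ {x1, x2, x8, x9} = {x1, x2}
So ⟦plastic key on x4⟧ = {x1, x2}.

{x1, x2}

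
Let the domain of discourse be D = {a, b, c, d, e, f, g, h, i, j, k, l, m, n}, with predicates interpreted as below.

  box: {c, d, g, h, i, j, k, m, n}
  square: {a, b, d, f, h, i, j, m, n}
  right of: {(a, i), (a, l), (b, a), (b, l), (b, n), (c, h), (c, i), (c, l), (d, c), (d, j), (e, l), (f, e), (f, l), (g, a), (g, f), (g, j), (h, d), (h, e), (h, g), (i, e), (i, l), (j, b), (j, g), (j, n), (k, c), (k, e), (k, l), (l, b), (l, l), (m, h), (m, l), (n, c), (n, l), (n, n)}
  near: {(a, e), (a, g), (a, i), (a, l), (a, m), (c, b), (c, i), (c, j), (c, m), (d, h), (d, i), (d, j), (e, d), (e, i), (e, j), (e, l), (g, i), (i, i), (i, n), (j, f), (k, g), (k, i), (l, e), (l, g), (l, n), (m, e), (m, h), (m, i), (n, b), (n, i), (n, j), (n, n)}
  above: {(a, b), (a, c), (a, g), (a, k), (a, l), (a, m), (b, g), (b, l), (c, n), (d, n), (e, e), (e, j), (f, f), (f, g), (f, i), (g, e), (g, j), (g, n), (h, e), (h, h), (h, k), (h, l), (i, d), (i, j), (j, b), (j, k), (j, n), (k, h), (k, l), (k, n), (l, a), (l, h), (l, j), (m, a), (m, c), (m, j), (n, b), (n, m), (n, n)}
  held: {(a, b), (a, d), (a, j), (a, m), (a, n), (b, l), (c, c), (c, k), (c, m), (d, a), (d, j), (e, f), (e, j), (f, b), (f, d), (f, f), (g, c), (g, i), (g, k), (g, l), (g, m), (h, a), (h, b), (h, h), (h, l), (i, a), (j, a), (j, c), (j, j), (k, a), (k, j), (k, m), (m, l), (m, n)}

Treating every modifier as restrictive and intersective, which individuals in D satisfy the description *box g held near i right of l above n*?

⟦g held⟧ = {x : ⟨g, x⟩ ∈ ⟦held⟧} = {c, i, k, l, m}
⟦near i⟧ = {x : ⟨x, i⟩ ∈ ⟦near⟧} = {a, c, d, e, g, i, k, m, n}
⟦right of l⟧ = {x : ⟨x, l⟩ ∈ ⟦right of⟧} = {a, b, c, e, f, i, k, l, m, n}
⟦above n⟧ = {x : ⟨x, n⟩ ∈ ⟦above⟧} = {c, d, g, j, k, n}
⟦box⟧ = {c, d, g, h, i, j, k, m, n}
… ∩ ⟦g held⟧ = {c, d, g, h, i, j, k, m, n} ∩ {c, i, k, l, m} = {c, i, k, m}
… ∩ ⟦near i⟧ = {c, i, k, m} ∩ {a, c, d, e, g, i, k, m, n} = {c, i, k, m}
… ∩ ⟦right of l⟧ = {c, i, k, m} ∩ {a, b, c, e, f, i, k, l, m, n} = {c, i, k, m}
… ∩ ⟦above n⟧ = {c, i, k, m} ∩ {c, d, g, j, k, n} = {c, k}
So ⟦box g held near i right of l above n⟧ = {c, k}.

{c, k}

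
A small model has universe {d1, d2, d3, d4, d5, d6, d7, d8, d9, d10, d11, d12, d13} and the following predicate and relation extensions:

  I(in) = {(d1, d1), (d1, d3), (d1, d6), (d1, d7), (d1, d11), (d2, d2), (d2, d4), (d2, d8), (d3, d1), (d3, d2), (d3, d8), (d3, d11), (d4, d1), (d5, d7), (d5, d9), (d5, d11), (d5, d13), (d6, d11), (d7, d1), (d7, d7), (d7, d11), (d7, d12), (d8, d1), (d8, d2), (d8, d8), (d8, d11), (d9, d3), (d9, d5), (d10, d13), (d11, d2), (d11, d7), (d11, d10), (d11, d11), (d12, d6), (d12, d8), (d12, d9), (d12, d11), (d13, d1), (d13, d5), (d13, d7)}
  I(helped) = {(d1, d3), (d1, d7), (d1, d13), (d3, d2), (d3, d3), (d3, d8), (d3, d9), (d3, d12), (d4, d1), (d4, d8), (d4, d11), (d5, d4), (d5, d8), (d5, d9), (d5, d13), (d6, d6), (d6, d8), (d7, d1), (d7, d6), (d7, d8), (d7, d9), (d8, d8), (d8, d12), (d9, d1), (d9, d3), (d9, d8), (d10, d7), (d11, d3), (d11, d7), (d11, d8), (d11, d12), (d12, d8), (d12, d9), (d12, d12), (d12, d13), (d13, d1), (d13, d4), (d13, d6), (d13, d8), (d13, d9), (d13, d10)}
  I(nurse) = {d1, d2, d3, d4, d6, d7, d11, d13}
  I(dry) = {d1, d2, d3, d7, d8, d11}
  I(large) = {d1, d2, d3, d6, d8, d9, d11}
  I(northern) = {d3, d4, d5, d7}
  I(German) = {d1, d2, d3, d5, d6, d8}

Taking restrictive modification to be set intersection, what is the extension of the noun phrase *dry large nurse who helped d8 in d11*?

{d3, d11}

⟦who helped d8⟧ = {x : ⟨x, d8⟩ ∈ ⟦helped⟧} = {d3, d4, d5, d6, d7, d8, d9, d11, d12, d13}
⟦in d11⟧ = {x : ⟨x, d11⟩ ∈ ⟦in⟧} = {d1, d3, d5, d6, d7, d8, d11, d12}
⟦nurse⟧ = {d1, d2, d3, d4, d6, d7, d11, d13}
… ∩ ⟦who helped d8⟧ = {d1, d2, d3, d4, d6, d7, d11, d13} ∩ {d3, d4, d5, d6, d7, d8, d9, d11, d12, d13} = {d3, d4, d6, d7, d11, d13}
… ∩ ⟦in d11⟧ = {d3, d4, d6, d7, d11, d13} ∩ {d1, d3, d5, d6, d7, d8, d11, d12} = {d3, d6, d7, d11}
… ∩ ⟦dry⟧ = {d3, d6, d7, d11} ∩ {d1, d2, d3, d7, d8, d11} = {d3, d7, d11}
… ∩ ⟦large⟧ = {d3, d7, d11} ∩ {d1, d2, d3, d6, d8, d9, d11} = {d3, d11}
So ⟦dry large nurse who helped d8 in d11⟧ = {d3, d11}.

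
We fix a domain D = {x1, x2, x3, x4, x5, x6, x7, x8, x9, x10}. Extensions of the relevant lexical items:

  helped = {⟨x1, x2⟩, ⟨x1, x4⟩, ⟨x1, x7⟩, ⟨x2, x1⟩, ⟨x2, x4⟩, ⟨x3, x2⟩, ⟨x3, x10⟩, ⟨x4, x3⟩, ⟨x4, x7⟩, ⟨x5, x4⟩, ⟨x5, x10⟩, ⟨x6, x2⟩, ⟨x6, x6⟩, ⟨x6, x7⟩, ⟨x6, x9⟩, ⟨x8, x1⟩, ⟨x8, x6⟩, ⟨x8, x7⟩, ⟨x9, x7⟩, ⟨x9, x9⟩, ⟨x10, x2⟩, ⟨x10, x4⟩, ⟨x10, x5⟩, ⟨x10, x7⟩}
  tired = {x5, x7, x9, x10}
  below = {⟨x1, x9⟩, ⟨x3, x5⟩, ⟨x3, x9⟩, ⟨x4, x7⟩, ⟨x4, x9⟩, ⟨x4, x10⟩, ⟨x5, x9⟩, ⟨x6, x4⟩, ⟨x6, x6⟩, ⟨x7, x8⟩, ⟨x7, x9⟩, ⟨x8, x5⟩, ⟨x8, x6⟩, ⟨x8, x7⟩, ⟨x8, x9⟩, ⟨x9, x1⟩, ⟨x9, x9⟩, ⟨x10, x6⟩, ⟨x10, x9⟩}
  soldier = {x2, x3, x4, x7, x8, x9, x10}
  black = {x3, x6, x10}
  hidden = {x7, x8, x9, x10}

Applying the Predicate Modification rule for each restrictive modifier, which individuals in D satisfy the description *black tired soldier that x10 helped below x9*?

⟦that x10 helped⟧ = {x : ⟨x10, x⟩ ∈ ⟦helped⟧} = {x2, x4, x5, x7}
⟦below x9⟧ = {x : ⟨x, x9⟩ ∈ ⟦below⟧} = {x1, x3, x4, x5, x7, x8, x9, x10}
⟦soldier⟧ = {x2, x3, x4, x7, x8, x9, x10}
… ∩ ⟦that x10 helped⟧ = {x2, x3, x4, x7, x8, x9, x10} ∩ {x2, x4, x5, x7} = {x2, x4, x7}
… ∩ ⟦below x9⟧ = {x2, x4, x7} ∩ {x1, x3, x4, x5, x7, x8, x9, x10} = {x4, x7}
… ∩ ⟦black⟧ = {x4, x7} ∩ {x3, x6, x10} = ∅
… ∩ ⟦tired⟧ = ∅ ∩ {x5, x7, x9, x10} = ∅
So ⟦black tired soldier that x10 helped below x9⟧ = {}.

{}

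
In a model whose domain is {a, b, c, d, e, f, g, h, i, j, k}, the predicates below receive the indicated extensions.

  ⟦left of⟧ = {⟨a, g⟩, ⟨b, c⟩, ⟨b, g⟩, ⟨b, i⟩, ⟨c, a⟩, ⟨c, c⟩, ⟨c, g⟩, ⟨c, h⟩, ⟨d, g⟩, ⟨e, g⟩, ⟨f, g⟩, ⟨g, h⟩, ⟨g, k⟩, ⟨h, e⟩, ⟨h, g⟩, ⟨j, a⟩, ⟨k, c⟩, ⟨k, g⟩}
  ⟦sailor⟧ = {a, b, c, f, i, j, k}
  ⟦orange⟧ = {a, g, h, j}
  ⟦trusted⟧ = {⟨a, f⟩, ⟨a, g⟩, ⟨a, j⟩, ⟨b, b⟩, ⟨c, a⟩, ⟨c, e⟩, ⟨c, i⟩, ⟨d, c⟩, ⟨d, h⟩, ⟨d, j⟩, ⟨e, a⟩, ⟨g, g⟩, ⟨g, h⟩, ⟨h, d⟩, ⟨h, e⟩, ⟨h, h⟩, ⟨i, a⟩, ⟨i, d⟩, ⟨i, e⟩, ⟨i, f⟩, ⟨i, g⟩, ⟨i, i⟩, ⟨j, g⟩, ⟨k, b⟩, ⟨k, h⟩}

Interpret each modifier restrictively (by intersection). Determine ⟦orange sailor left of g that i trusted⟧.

⟦left of g⟧ = {x : ⟨x, g⟩ ∈ ⟦left of⟧} = {a, b, c, d, e, f, h, k}
⟦that i trusted⟧ = {x : ⟨i, x⟩ ∈ ⟦trusted⟧} = {a, d, e, f, g, i}
⟦sailor⟧ = {a, b, c, f, i, j, k}
… ∩ ⟦left of g⟧ = {a, b, c, f, i, j, k} ∩ {a, b, c, d, e, f, h, k} = {a, b, c, f, k}
… ∩ ⟦that i trusted⟧ = {a, b, c, f, k} ∩ {a, d, e, f, g, i} = {a, f}
… ∩ ⟦orange⟧ = {a, f} ∩ {a, g, h, j} = {a}
So ⟦orange sailor left of g that i trusted⟧ = {a}.

{a}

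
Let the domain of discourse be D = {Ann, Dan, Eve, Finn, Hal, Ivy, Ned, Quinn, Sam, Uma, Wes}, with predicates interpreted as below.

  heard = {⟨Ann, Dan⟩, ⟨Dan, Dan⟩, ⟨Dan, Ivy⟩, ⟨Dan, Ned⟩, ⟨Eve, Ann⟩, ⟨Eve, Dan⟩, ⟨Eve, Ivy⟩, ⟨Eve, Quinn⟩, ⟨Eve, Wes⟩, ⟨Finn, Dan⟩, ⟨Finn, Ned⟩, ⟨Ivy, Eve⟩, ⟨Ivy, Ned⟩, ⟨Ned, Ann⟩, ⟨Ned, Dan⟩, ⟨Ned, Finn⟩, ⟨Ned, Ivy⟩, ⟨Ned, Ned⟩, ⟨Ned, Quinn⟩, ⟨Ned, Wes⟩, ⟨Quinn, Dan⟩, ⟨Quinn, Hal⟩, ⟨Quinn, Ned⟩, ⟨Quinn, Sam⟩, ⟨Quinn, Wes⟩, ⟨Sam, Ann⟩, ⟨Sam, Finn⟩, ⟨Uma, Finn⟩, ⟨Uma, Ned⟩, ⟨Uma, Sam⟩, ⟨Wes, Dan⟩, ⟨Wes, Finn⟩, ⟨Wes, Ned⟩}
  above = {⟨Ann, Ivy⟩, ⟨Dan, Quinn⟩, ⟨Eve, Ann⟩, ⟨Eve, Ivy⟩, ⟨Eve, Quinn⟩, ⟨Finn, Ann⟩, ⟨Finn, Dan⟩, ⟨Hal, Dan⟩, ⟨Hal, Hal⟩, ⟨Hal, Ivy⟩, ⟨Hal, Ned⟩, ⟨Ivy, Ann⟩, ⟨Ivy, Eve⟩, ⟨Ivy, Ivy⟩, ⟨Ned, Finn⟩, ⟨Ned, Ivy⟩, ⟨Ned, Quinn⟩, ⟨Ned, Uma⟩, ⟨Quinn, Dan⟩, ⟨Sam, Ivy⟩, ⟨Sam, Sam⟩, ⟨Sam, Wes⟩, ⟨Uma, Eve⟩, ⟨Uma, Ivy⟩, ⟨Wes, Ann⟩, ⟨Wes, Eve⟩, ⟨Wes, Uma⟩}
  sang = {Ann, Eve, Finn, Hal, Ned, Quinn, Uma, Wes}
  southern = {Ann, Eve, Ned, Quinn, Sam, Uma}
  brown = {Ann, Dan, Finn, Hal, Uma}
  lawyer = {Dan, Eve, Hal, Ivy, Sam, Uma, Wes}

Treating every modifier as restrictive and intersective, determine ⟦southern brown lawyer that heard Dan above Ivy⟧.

{}

⟦that heard Dan⟧ = {x : ⟨x, Dan⟩ ∈ ⟦heard⟧} = {Ann, Dan, Eve, Finn, Ned, Quinn, Wes}
⟦above Ivy⟧ = {x : ⟨x, Ivy⟩ ∈ ⟦above⟧} = {Ann, Eve, Hal, Ivy, Ned, Sam, Uma}
⟦lawyer⟧ = {Dan, Eve, Hal, Ivy, Sam, Uma, Wes}
… ∩ ⟦that heard Dan⟧ = {Dan, Eve, Hal, Ivy, Sam, Uma, Wes} ∩ {Ann, Dan, Eve, Finn, Ned, Quinn, Wes} = {Dan, Eve, Wes}
… ∩ ⟦above Ivy⟧ = {Dan, Eve, Wes} ∩ {Ann, Eve, Hal, Ivy, Ned, Sam, Uma} = {Eve}
… ∩ ⟦southern⟧ = {Eve} ∩ {Ann, Eve, Ned, Quinn, Sam, Uma} = {Eve}
… ∩ ⟦brown⟧ = {Eve} ∩ {Ann, Dan, Finn, Hal, Uma} = ∅
So ⟦southern brown lawyer that heard Dan above Ivy⟧ = {}.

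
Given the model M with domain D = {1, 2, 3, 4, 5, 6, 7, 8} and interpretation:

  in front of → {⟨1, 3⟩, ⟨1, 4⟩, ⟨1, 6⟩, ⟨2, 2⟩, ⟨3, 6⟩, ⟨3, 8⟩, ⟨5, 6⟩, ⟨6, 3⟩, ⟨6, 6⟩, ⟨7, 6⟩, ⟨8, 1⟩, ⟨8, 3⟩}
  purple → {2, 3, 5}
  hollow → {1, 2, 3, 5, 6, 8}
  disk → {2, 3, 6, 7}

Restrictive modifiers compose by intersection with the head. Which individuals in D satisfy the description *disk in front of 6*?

⟦in front of 6⟧ = {x : ⟨x, 6⟩ ∈ ⟦in front of⟧} = {1, 3, 5, 6, 7}
⟦disk⟧ = {2, 3, 6, 7}
… ∩ ⟦in front of 6⟧ = {2, 3, 6, 7} ∩ {1, 3, 5, 6, 7} = {3, 6, 7}
So ⟦disk in front of 6⟧ = {3, 6, 7}.

{3, 6, 7}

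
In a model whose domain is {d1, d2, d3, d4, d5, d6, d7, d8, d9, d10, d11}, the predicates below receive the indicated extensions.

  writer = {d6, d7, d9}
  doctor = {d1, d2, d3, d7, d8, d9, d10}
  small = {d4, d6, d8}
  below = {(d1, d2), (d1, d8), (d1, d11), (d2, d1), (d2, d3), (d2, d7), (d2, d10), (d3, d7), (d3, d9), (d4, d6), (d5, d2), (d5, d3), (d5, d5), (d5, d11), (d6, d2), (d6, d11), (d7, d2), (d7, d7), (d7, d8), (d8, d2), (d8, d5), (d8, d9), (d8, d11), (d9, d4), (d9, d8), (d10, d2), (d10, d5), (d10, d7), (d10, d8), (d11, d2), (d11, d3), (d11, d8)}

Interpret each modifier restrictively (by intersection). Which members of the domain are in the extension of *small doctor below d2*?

⟦below d2⟧ = {x : ⟨x, d2⟩ ∈ ⟦below⟧} = {d1, d5, d6, d7, d8, d10, d11}
⟦doctor⟧ = {d1, d2, d3, d7, d8, d9, d10}
… ∩ ⟦below d2⟧ = {d1, d2, d3, d7, d8, d9, d10} ∩ {d1, d5, d6, d7, d8, d10, d11} = {d1, d7, d8, d10}
… ∩ ⟦small⟧ = {d1, d7, d8, d10} ∩ {d4, d6, d8} = {d8}
So ⟦small doctor below d2⟧ = {d8}.

{d8}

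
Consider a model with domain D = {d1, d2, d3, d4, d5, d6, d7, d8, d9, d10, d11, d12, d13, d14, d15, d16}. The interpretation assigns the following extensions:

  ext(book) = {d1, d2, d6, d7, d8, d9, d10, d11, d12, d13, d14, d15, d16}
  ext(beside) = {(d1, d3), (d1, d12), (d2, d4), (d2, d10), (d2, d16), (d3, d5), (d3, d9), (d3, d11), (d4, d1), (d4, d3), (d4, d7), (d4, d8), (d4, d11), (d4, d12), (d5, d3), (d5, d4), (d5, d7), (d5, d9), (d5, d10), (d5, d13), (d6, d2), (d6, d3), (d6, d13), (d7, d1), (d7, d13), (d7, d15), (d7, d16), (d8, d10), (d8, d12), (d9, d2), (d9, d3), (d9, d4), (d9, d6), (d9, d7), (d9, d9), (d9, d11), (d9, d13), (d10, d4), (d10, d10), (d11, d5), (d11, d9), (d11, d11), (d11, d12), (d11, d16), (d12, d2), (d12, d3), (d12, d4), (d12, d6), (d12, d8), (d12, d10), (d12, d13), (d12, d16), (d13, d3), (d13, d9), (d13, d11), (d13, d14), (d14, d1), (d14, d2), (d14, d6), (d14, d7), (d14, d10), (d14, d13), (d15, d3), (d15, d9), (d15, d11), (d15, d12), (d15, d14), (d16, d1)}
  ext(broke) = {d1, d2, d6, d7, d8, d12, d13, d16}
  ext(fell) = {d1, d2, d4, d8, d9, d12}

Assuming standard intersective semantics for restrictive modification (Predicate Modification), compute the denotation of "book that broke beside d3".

⟦that broke⟧ = ⟦broke⟧ = {d1, d2, d6, d7, d8, d12, d13, d16}
⟦beside d3⟧ = {x : ⟨x, d3⟩ ∈ ⟦beside⟧} = {d1, d4, d5, d6, d9, d12, d13, d15}
⟦book⟧ = {d1, d2, d6, d7, d8, d9, d10, d11, d12, d13, d14, d15, d16}
… ∩ ⟦that broke⟧ = {d1, d2, d6, d7, d8, d9, d10, d11, d12, d13, d14, d15, d16} ∩ {d1, d2, d6, d7, d8, d12, d13, d16} = {d1, d2, d6, d7, d8, d12, d13, d16}
… ∩ ⟦beside d3⟧ = {d1, d2, d6, d7, d8, d12, d13, d16} ∩ {d1, d4, d5, d6, d9, d12, d13, d15} = {d1, d6, d12, d13}
So ⟦book that broke beside d3⟧ = {d1, d6, d12, d13}.

{d1, d6, d12, d13}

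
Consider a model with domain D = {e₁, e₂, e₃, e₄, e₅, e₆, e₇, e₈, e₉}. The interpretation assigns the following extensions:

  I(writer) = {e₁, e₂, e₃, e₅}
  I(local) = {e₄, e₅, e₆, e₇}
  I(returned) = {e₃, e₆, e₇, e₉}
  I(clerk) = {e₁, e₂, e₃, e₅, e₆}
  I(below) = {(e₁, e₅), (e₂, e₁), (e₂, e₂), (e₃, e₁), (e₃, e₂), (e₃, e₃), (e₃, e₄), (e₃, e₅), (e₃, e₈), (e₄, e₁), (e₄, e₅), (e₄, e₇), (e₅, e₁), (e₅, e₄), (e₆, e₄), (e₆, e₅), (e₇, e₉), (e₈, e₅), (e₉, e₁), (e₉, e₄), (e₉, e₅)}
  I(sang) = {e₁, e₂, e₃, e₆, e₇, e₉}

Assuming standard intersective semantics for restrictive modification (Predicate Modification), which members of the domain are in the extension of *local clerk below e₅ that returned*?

⟦below e₅⟧ = {x : ⟨x, e₅⟩ ∈ ⟦below⟧} = {e₁, e₃, e₄, e₆, e₈, e₉}
⟦that returned⟧ = ⟦returned⟧ = {e₃, e₆, e₇, e₉}
⟦clerk⟧ = {e₁, e₂, e₃, e₅, e₆}
… ∩ ⟦below e₅⟧ = {e₁, e₂, e₃, e₅, e₆} ∩ {e₁, e₃, e₄, e₆, e₈, e₉} = {e₁, e₃, e₆}
… ∩ ⟦that returned⟧ = {e₁, e₃, e₆} ∩ {e₃, e₆, e₇, e₉} = {e₃, e₆}
… ∩ ⟦local⟧ = {e₃, e₆} ∩ {e₄, e₅, e₆, e₇} = {e₆}
So ⟦local clerk below e₅ that returned⟧ = {e₆}.

{e₆}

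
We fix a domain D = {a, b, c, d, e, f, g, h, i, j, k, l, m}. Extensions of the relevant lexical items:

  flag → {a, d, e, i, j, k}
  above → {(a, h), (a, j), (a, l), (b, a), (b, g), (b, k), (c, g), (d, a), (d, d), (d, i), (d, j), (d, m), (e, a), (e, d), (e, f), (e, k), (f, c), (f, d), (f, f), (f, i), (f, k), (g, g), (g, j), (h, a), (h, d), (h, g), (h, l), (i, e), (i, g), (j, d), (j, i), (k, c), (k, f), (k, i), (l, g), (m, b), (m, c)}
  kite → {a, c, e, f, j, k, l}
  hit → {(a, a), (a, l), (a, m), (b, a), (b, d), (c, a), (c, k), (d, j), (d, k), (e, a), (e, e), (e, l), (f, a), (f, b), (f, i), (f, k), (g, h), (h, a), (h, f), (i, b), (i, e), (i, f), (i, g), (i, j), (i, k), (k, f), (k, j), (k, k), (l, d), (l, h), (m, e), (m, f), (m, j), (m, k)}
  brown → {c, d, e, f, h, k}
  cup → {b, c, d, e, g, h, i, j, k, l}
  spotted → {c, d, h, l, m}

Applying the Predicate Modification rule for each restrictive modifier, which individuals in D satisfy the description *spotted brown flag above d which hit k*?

{d}

⟦above d⟧ = {x : ⟨x, d⟩ ∈ ⟦above⟧} = {d, e, f, h, j}
⟦which hit k⟧ = {x : ⟨x, k⟩ ∈ ⟦hit⟧} = {c, d, f, i, k, m}
⟦flag⟧ = {a, d, e, i, j, k}
… ∩ ⟦above d⟧ = {a, d, e, i, j, k} ∩ {d, e, f, h, j} = {d, e, j}
… ∩ ⟦which hit k⟧ = {d, e, j} ∩ {c, d, f, i, k, m} = {d}
… ∩ ⟦spotted⟧ = {d} ∩ {c, d, h, l, m} = {d}
… ∩ ⟦brown⟧ = {d} ∩ {c, d, e, f, h, k} = {d}
So ⟦spotted brown flag above d which hit k⟧ = {d}.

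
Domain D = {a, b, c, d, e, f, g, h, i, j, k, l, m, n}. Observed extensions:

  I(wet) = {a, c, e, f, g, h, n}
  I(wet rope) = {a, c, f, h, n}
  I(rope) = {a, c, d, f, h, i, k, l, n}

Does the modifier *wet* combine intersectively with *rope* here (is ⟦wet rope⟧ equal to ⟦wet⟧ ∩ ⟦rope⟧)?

yes

⟦wet⟧ ∩ ⟦rope⟧ = {a, c, e, f, g, h, n} ∩ {a, c, d, f, h, i, k, l, n} = {a, c, f, h, n}
Observed ⟦wet rope⟧ = {a, c, f, h, n}.
These coincide, so the modifier is intersective here.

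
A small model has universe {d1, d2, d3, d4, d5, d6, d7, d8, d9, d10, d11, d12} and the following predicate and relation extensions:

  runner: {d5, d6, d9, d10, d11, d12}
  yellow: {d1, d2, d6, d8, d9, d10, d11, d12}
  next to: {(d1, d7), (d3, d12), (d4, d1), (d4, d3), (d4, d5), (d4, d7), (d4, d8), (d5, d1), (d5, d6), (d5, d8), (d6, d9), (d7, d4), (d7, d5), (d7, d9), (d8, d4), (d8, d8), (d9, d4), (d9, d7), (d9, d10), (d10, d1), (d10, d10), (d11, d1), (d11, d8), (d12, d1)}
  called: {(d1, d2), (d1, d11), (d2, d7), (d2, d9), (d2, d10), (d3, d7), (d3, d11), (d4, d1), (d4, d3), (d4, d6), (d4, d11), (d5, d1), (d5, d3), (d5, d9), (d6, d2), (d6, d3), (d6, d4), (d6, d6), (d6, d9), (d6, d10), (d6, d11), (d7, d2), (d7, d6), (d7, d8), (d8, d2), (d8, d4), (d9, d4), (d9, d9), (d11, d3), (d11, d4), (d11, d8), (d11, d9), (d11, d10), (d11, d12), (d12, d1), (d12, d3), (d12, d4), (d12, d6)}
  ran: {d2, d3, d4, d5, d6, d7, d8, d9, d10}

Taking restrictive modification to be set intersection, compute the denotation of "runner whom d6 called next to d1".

⟦whom d6 called⟧ = {x : ⟨d6, x⟩ ∈ ⟦called⟧} = {d2, d3, d4, d6, d9, d10, d11}
⟦next to d1⟧ = {x : ⟨x, d1⟩ ∈ ⟦next to⟧} = {d4, d5, d10, d11, d12}
⟦runner⟧ = {d5, d6, d9, d10, d11, d12}
… ∩ ⟦whom d6 called⟧ = {d5, d6, d9, d10, d11, d12} ∩ {d2, d3, d4, d6, d9, d10, d11} = {d6, d9, d10, d11}
… ∩ ⟦next to d1⟧ = {d6, d9, d10, d11} ∩ {d4, d5, d10, d11, d12} = {d10, d11}
So ⟦runner whom d6 called next to d1⟧ = {d10, d11}.

{d10, d11}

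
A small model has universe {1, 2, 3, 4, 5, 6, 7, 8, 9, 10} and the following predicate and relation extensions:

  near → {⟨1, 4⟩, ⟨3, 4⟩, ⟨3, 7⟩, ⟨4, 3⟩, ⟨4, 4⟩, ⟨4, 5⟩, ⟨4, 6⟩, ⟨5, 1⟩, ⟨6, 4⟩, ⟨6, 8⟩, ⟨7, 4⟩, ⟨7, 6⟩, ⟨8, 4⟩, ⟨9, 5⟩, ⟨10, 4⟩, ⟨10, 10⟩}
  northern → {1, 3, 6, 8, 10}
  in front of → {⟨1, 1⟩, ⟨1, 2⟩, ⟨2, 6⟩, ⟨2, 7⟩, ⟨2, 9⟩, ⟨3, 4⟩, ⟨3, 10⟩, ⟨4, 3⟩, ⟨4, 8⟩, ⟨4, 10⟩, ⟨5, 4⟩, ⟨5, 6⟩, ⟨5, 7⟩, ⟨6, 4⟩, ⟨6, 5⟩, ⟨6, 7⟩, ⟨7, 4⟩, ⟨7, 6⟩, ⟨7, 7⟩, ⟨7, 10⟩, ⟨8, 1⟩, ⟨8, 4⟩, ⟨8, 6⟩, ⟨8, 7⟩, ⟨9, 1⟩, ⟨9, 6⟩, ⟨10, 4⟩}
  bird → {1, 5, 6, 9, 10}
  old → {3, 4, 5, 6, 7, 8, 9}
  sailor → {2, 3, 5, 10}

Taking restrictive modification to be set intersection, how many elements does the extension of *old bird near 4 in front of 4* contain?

1

⟦near 4⟧ = {x : ⟨x, 4⟩ ∈ ⟦near⟧} = {1, 3, 4, 6, 7, 8, 10}
⟦in front of 4⟧ = {x : ⟨x, 4⟩ ∈ ⟦in front of⟧} = {3, 5, 6, 7, 8, 10}
⟦bird⟧ = {1, 5, 6, 9, 10}
… ∩ ⟦near 4⟧ = {1, 5, 6, 9, 10} ∩ {1, 3, 4, 6, 7, 8, 10} = {1, 6, 10}
… ∩ ⟦in front of 4⟧ = {1, 6, 10} ∩ {3, 5, 6, 7, 8, 10} = {6, 10}
… ∩ ⟦old⟧ = {6, 10} ∩ {3, 4, 5, 6, 7, 8, 9} = {6}
⟦old bird near 4 in front of 4⟧ = {6}, so the cardinality is 1.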